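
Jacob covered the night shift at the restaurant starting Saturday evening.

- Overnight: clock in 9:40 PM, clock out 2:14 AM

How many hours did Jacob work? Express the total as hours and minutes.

Overnight: 9:40 PM → midnight = 2 h 20 min; midnight → 2:14 AM = 2 h 14 min; span 4 h 34 min

4 h 34 min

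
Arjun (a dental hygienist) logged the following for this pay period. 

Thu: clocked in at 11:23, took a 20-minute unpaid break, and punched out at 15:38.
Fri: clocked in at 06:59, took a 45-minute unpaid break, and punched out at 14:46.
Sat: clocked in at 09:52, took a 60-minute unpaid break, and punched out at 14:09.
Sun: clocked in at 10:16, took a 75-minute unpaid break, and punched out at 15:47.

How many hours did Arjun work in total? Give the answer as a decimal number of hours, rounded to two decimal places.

Thu: 11:23–15:38 = 4 h 15 min; less 20 min break → 3 h 55 min
Fri: 06:59–14:46 = 7 h 47 min; less 45 min break → 7 h 2 min
Sat: 09:52–14:09 = 4 h 17 min; less 60 min break → 3 h 17 min
Sun: 10:16–15:47 = 5 h 31 min; less 75 min break → 4 h 16 min
Total: 3 h 55 min + 7 h 2 min + 3 h 17 min + 4 h 16 min = 18 h 30 min.

18.50 hours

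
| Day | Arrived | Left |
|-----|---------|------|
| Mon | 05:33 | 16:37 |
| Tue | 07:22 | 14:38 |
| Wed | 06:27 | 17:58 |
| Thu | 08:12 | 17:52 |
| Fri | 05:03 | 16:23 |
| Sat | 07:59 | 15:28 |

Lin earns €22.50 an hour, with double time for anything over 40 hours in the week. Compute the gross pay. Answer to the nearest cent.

Mon: 05:33–16:37 = 11 h 4 min
Tue: 07:22–14:38 = 7 h 16 min
Wed: 06:27–17:58 = 11 h 31 min
Thu: 08:12–17:52 = 9 h 40 min
Fri: 05:03–16:23 = 11 h 20 min
Sat: 07:59–15:28 = 7 h 29 min
Total worked: 58 h 20 min = 3500 min.
Regular 40 h 0 min = 2400 min at €22.50/h; overtime 18 h 20 min = 1100 min at €45.00/h.
Pay = (2400 × €22.50 + 1100 × €45.00) ÷ 60 = €1725.00.

€1725.00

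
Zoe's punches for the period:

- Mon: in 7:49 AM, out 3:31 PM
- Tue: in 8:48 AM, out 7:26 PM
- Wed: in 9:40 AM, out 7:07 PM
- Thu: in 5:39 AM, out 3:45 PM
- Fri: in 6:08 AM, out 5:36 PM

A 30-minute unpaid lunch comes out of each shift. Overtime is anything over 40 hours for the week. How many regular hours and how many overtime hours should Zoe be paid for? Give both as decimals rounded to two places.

Regular 40.00 hours, overtime 6.85 hours

Mon: 7:49 AM–3:31 PM = 7 h 42 min; less 30 min break → 7 h 12 min
Tue: 8:48 AM–7:26 PM = 10 h 38 min; less 30 min break → 10 h 8 min
Wed: 9:40 AM–7:07 PM = 9 h 27 min; less 30 min break → 8 h 57 min
Thu: 5:39 AM–3:45 PM = 10 h 6 min; less 30 min break → 9 h 36 min
Fri: 6:08 AM–5:36 PM = 11 h 28 min; less 30 min break → 10 h 58 min
Total worked: 46 h 51 min = 46.85 h.
Threshold 40 h → overtime 6 h 51 min, regular 40 h 0 min.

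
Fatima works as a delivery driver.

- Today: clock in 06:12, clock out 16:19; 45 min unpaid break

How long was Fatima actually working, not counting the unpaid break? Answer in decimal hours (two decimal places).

9.37 hours

Today: 06:12–16:19 = 10 h 7 min; less 45 min break → 9 h 22 min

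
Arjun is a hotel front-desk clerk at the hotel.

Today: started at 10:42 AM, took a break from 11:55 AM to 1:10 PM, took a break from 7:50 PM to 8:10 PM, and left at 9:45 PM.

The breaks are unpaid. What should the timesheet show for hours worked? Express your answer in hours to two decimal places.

Today: 10:42 AM–9:45 PM = 11 h 3 min; less 95 min break → 9 h 28 min

9.47 hours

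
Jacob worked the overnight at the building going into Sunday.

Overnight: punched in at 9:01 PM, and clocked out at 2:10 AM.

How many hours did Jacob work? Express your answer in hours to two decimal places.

Overnight: 9:01 PM → midnight = 2 h 59 min; midnight → 2:10 AM = 2 h 10 min; span 5 h 9 min

5.15 hours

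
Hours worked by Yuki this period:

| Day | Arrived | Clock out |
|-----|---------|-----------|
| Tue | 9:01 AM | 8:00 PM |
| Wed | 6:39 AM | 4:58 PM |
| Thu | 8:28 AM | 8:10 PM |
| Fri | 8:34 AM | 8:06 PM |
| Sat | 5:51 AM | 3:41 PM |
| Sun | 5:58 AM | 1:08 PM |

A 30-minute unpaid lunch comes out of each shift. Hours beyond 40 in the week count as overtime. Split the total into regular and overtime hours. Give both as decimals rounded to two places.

Tue: 9:01 AM–8:00 PM = 10 h 59 min; less 30 min break → 10 h 29 min
Wed: 6:39 AM–4:58 PM = 10 h 19 min; less 30 min break → 9 h 49 min
Thu: 8:28 AM–8:10 PM = 11 h 42 min; less 30 min break → 11 h 12 min
Fri: 8:34 AM–8:06 PM = 11 h 32 min; less 30 min break → 11 h 2 min
Sat: 5:51 AM–3:41 PM = 9 h 50 min; less 30 min break → 9 h 20 min
Sun: 5:58 AM–1:08 PM = 7 h 10 min; less 30 min break → 6 h 40 min
Total worked: 58 h 32 min = 58.53 h.
Threshold 40 h → overtime 18 h 32 min, regular 40 h 0 min.

Regular 40.00 hours, overtime 18.53 hours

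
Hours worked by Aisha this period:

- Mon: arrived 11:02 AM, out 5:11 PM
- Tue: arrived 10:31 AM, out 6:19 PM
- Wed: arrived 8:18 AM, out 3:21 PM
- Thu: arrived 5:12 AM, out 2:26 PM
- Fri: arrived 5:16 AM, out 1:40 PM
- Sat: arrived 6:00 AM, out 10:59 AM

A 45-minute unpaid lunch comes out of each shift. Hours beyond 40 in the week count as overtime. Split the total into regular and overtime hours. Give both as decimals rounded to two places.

Regular 39.12 hours, overtime 0.00 hours

Mon: 11:02 AM–5:11 PM = 6 h 9 min; less 45 min break → 5 h 24 min
Tue: 10:31 AM–6:19 PM = 7 h 48 min; less 45 min break → 7 h 3 min
Wed: 8:18 AM–3:21 PM = 7 h 3 min; less 45 min break → 6 h 18 min
Thu: 5:12 AM–2:26 PM = 9 h 14 min; less 45 min break → 8 h 29 min
Fri: 5:16 AM–1:40 PM = 8 h 24 min; less 45 min break → 7 h 39 min
Sat: 6:00 AM–10:59 AM = 4 h 59 min; less 45 min break → 4 h 14 min
Total worked: 39 h 7 min = 39.12 h.
Threshold 40 h → overtime 0 h 0 min, regular 39 h 7 min.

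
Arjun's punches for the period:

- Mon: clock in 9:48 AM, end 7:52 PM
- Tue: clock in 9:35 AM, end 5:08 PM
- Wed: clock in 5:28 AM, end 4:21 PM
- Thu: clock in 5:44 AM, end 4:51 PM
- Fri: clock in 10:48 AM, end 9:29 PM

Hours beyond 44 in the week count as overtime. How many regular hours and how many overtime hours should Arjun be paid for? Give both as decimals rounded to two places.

Regular 44.00 hours, overtime 6.30 hours

Mon: 9:48 AM–7:52 PM = 10 h 4 min
Tue: 9:35 AM–5:08 PM = 7 h 33 min
Wed: 5:28 AM–4:21 PM = 10 h 53 min
Thu: 5:44 AM–4:51 PM = 11 h 7 min
Fri: 10:48 AM–9:29 PM = 10 h 41 min
Total worked: 50 h 18 min = 50.30 h.
Threshold 44 h → overtime 6 h 18 min, regular 44 h 0 min.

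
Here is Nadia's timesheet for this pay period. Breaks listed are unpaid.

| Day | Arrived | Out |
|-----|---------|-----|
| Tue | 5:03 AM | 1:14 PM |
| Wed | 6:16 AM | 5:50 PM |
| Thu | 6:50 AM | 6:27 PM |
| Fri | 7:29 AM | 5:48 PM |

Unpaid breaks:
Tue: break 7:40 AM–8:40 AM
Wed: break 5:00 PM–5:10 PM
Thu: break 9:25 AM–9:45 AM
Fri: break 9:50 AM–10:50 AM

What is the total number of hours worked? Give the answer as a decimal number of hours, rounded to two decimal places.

39.18 hours

Tue: 5:03 AM–1:14 PM = 8 h 11 min; less 60 min break → 7 h 11 min
Wed: 6:16 AM–5:50 PM = 11 h 34 min; less 10 min break → 11 h 24 min
Thu: 6:50 AM–6:27 PM = 11 h 37 min; less 20 min break → 11 h 17 min
Fri: 7:29 AM–5:48 PM = 10 h 19 min; less 60 min break → 9 h 19 min
Total: 7 h 11 min + 11 h 24 min + 11 h 17 min + 9 h 19 min = 39 h 11 min.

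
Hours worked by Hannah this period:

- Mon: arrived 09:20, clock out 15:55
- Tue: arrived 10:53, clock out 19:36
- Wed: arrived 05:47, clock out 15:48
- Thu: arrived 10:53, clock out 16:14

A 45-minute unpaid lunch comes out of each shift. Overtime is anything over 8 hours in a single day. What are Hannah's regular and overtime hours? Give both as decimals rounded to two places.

Mon: 09:20–15:55 = 6 h 35 min; less 45 min break → 5 h 50 min
Tue: 10:53–19:36 = 8 h 43 min; less 45 min break → 7 h 58 min
Wed: 05:47–15:48 = 10 h 1 min; less 45 min break → 9 h 16 min
Thu: 10:53–16:14 = 5 h 21 min; less 45 min break → 4 h 36 min
Mon reg 5 h 50 min / OT 0 h 0 min; Tue reg 7 h 58 min / OT 0 h 0 min; Wed reg 8 h 0 min / OT 1 h 16 min; Thu reg 4 h 36 min / OT 0 h 0 min.
Totals: regular 26 h 24 min, overtime 1 h 16 min.

Regular 26.40 hours, overtime 1.27 hours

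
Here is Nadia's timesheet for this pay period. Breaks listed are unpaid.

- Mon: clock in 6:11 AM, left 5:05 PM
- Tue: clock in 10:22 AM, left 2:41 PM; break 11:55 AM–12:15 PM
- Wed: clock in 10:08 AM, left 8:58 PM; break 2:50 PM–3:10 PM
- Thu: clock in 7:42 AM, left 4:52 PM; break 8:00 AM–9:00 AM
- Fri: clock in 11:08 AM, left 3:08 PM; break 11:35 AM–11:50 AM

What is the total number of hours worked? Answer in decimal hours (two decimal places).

Mon: 6:11 AM–5:05 PM = 10 h 54 min
Tue: 10:22 AM–2:41 PM = 4 h 19 min; less 20 min break → 3 h 59 min
Wed: 10:08 AM–8:58 PM = 10 h 50 min; less 20 min break → 10 h 30 min
Thu: 7:42 AM–4:52 PM = 9 h 10 min; less 60 min break → 8 h 10 min
Fri: 11:08 AM–3:08 PM = 4 h 0 min; less 15 min break → 3 h 45 min
Total: 10 h 54 min + 3 h 59 min + 10 h 30 min + 8 h 10 min + 3 h 45 min = 37 h 18 min.

37.30 hours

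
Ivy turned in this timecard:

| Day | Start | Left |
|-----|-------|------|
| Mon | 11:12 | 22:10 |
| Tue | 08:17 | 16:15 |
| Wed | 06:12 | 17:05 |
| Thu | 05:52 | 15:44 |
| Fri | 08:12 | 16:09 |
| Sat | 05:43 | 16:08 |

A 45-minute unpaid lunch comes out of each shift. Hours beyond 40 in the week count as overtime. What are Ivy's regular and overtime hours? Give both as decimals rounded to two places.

Regular 40.00 hours, overtime 13.55 hours

Mon: 11:12–22:10 = 10 h 58 min; less 45 min break → 10 h 13 min
Tue: 08:17–16:15 = 7 h 58 min; less 45 min break → 7 h 13 min
Wed: 06:12–17:05 = 10 h 53 min; less 45 min break → 10 h 8 min
Thu: 05:52–15:44 = 9 h 52 min; less 45 min break → 9 h 7 min
Fri: 08:12–16:09 = 7 h 57 min; less 45 min break → 7 h 12 min
Sat: 05:43–16:08 = 10 h 25 min; less 45 min break → 9 h 40 min
Total worked: 53 h 33 min = 53.55 h.
Threshold 40 h → overtime 13 h 33 min, regular 40 h 0 min.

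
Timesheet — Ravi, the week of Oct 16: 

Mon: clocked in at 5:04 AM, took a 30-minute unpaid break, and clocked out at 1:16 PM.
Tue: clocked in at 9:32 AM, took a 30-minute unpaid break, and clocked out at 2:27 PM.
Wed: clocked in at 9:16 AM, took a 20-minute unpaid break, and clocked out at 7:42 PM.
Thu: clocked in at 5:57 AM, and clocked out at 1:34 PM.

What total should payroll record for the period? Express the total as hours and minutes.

29 h 50 min

Mon: 5:04 AM–1:16 PM = 8 h 12 min; less 30 min break → 7 h 42 min
Tue: 9:32 AM–2:27 PM = 4 h 55 min; less 30 min break → 4 h 25 min
Wed: 9:16 AM–7:42 PM = 10 h 26 min; less 20 min break → 10 h 6 min
Thu: 5:57 AM–1:34 PM = 7 h 37 min
Total: 7 h 42 min + 4 h 25 min + 10 h 6 min + 7 h 37 min = 29 h 50 min.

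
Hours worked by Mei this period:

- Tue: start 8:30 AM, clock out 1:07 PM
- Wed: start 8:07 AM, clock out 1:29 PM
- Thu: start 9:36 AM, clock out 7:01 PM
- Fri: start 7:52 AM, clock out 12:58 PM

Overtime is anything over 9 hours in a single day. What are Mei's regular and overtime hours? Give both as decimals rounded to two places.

Regular 24.08 hours, overtime 0.42 hours

Tue: 8:30 AM–1:07 PM = 4 h 37 min
Wed: 8:07 AM–1:29 PM = 5 h 22 min
Thu: 9:36 AM–7:01 PM = 9 h 25 min
Fri: 7:52 AM–12:58 PM = 5 h 6 min
Tue reg 4 h 37 min / OT 0 h 0 min; Wed reg 5 h 22 min / OT 0 h 0 min; Thu reg 9 h 0 min / OT 0 h 25 min; Fri reg 5 h 6 min / OT 0 h 0 min.
Totals: regular 24 h 5 min, overtime 0 h 25 min.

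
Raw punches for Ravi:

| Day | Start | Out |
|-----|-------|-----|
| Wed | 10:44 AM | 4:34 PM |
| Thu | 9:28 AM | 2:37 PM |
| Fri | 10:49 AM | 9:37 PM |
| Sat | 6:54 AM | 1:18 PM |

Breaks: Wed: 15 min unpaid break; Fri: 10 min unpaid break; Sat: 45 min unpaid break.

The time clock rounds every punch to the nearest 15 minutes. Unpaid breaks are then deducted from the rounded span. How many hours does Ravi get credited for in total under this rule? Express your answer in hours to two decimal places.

Wed: in 10:44 AM→10:45 AM, out 4:34 PM→4:30 PM; 5 h 45 min − 15 min = 5 h 30 min
Thu: in 9:28 AM→9:30 AM, out 2:37 PM→2:30 PM; 5 h 0 min
Fri: in 10:49 AM→10:45 AM, out 9:37 PM→9:30 PM; 10 h 45 min − 10 min = 10 h 35 min
Sat: in 6:54 AM→7:00 AM, out 1:18 PM→1:15 PM; 6 h 15 min − 45 min = 5 h 30 min
Total credited: 26 h 35 min.

26.58 hours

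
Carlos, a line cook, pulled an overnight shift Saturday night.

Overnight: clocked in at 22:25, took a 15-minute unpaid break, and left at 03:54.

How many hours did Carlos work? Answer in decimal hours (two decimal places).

Overnight: 22:25 → midnight = 1 h 35 min; midnight → 03:54 = 3 h 54 min; span 5 h 29 min; less 15 min break → 5 h 14 min

5.23 hours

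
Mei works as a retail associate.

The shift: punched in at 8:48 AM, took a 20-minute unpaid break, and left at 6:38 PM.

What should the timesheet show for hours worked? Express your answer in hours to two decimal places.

9.50 hours

The shift: 8:48 AM–6:38 PM = 9 h 50 min; less 20 min break → 9 h 30 min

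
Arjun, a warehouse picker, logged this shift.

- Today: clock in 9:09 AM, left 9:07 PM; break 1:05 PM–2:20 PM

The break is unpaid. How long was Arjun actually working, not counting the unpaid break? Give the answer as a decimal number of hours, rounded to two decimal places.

Today: 9:09 AM–9:07 PM = 11 h 58 min; less 75 min break → 10 h 43 min

10.72 hours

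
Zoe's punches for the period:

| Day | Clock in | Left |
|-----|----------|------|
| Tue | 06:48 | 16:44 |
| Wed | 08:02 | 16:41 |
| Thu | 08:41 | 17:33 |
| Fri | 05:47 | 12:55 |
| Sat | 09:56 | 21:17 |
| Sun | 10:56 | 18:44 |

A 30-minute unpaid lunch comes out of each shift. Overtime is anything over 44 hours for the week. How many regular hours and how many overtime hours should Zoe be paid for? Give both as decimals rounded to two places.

Tue: 06:48–16:44 = 9 h 56 min; less 30 min break → 9 h 26 min
Wed: 08:02–16:41 = 8 h 39 min; less 30 min break → 8 h 9 min
Thu: 08:41–17:33 = 8 h 52 min; less 30 min break → 8 h 22 min
Fri: 05:47–12:55 = 7 h 8 min; less 30 min break → 6 h 38 min
Sat: 09:56–21:17 = 11 h 21 min; less 30 min break → 10 h 51 min
Sun: 10:56–18:44 = 7 h 48 min; less 30 min break → 7 h 18 min
Total worked: 50 h 44 min = 50.73 h.
Threshold 44 h → overtime 6 h 44 min, regular 44 h 0 min.

Regular 44.00 hours, overtime 6.73 hours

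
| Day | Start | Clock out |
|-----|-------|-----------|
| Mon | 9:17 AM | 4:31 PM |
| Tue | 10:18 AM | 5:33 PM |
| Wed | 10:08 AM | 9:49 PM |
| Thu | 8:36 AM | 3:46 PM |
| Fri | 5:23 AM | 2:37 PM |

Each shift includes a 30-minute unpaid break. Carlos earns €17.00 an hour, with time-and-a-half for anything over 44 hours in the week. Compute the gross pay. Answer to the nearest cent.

Mon: 9:17 AM–4:31 PM = 7 h 14 min; less 30 min break → 6 h 44 min
Tue: 10:18 AM–5:33 PM = 7 h 15 min; less 30 min break → 6 h 45 min
Wed: 10:08 AM–9:49 PM = 11 h 41 min; less 30 min break → 11 h 11 min
Thu: 8:36 AM–3:46 PM = 7 h 10 min; less 30 min break → 6 h 40 min
Fri: 5:23 AM–2:37 PM = 9 h 14 min; less 30 min break → 8 h 44 min
Total worked: 40 h 4 min = 2404 min.
Regular 40 h 4 min = 2404 min at €17.00/h; overtime 0 h 0 min = 0 min at €25.50/h.
Pay = (2404 × €17.00 + 0 × €25.50) ÷ 60 = €681.13.

€681.13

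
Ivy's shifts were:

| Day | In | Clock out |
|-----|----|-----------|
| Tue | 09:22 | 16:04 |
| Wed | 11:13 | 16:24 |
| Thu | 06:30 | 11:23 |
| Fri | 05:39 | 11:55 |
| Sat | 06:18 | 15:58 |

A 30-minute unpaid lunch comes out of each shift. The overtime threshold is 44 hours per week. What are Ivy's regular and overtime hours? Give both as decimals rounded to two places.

Regular 30.20 hours, overtime 0.00 hours

Tue: 09:22–16:04 = 6 h 42 min; less 30 min break → 6 h 12 min
Wed: 11:13–16:24 = 5 h 11 min; less 30 min break → 4 h 41 min
Thu: 06:30–11:23 = 4 h 53 min; less 30 min break → 4 h 23 min
Fri: 05:39–11:55 = 6 h 16 min; less 30 min break → 5 h 46 min
Sat: 06:18–15:58 = 9 h 40 min; less 30 min break → 9 h 10 min
Total worked: 30 h 12 min = 30.20 h.
Threshold 44 h → overtime 0 h 0 min, regular 30 h 12 min.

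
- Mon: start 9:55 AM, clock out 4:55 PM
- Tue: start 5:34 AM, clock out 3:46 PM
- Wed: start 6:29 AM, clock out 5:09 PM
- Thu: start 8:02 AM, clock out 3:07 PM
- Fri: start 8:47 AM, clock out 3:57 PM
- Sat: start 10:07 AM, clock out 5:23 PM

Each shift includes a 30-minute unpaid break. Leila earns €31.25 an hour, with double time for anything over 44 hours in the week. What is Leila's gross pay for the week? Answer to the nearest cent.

Mon: 9:55 AM–4:55 PM = 7 h 0 min; less 30 min break → 6 h 30 min
Tue: 5:34 AM–3:46 PM = 10 h 12 min; less 30 min break → 9 h 42 min
Wed: 6:29 AM–5:09 PM = 10 h 40 min; less 30 min break → 10 h 10 min
Thu: 8:02 AM–3:07 PM = 7 h 5 min; less 30 min break → 6 h 35 min
Fri: 8:47 AM–3:57 PM = 7 h 10 min; less 30 min break → 6 h 40 min
Sat: 10:07 AM–5:23 PM = 7 h 16 min; less 30 min break → 6 h 46 min
Total worked: 46 h 23 min = 2783 min.
Regular 44 h 0 min = 2640 min at €31.25/h; overtime 2 h 23 min = 143 min at €62.50/h.
Pay = (2640 × €31.25 + 143 × €62.50) ÷ 60 = €1523.96.

€1523.96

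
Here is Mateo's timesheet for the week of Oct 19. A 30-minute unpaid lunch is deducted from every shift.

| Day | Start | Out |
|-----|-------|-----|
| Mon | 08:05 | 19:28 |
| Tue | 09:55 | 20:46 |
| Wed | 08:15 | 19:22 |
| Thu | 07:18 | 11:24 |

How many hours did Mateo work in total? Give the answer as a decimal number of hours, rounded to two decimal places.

35.45 hours

Mon: 08:05–19:28 = 11 h 23 min; less 30 min break → 10 h 53 min
Tue: 09:55–20:46 = 10 h 51 min; less 30 min break → 10 h 21 min
Wed: 08:15–19:22 = 11 h 7 min; less 30 min break → 10 h 37 min
Thu: 07:18–11:24 = 4 h 6 min; less 30 min break → 3 h 36 min
Total: 10 h 53 min + 10 h 21 min + 10 h 37 min + 3 h 36 min = 35 h 27 min.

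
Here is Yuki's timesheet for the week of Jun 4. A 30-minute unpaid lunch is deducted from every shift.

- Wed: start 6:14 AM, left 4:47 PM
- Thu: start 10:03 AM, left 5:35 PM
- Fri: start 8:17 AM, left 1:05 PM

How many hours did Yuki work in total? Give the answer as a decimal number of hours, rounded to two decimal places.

21.38 hours

Wed: 6:14 AM–4:47 PM = 10 h 33 min; less 30 min break → 10 h 3 min
Thu: 10:03 AM–5:35 PM = 7 h 32 min; less 30 min break → 7 h 2 min
Fri: 8:17 AM–1:05 PM = 4 h 48 min; less 30 min break → 4 h 18 min
Total: 10 h 3 min + 7 h 2 min + 4 h 18 min = 21 h 23 min.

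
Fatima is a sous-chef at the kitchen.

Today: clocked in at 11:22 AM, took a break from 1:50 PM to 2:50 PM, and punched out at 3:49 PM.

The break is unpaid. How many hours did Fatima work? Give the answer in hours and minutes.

3 h 27 min

Today: 11:22 AM–3:49 PM = 4 h 27 min; less 60 min break → 3 h 27 min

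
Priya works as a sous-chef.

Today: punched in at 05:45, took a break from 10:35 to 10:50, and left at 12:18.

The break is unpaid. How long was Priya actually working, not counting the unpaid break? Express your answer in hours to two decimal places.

6.30 hours

Today: 05:45–12:18 = 6 h 33 min; less 15 min break → 6 h 18 min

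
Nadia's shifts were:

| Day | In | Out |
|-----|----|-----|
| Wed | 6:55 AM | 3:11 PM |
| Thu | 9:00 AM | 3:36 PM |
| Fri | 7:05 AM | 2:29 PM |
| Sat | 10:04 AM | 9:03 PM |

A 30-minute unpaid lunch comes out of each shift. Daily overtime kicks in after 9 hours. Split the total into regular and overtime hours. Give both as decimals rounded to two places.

Regular 29.77 hours, overtime 1.48 hours

Wed: 6:55 AM–3:11 PM = 8 h 16 min; less 30 min break → 7 h 46 min
Thu: 9:00 AM–3:36 PM = 6 h 36 min; less 30 min break → 6 h 6 min
Fri: 7:05 AM–2:29 PM = 7 h 24 min; less 30 min break → 6 h 54 min
Sat: 10:04 AM–9:03 PM = 10 h 59 min; less 30 min break → 10 h 29 min
Wed reg 7 h 46 min / OT 0 h 0 min; Thu reg 6 h 6 min / OT 0 h 0 min; Fri reg 6 h 54 min / OT 0 h 0 min; Sat reg 9 h 0 min / OT 1 h 29 min.
Totals: regular 29 h 46 min, overtime 1 h 29 min.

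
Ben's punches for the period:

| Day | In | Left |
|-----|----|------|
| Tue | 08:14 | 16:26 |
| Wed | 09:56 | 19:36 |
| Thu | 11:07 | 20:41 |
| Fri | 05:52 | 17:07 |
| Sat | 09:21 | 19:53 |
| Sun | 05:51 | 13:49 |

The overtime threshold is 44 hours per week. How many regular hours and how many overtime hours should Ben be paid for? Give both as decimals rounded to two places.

Regular 44.00 hours, overtime 13.18 hours

Tue: 08:14–16:26 = 8 h 12 min
Wed: 09:56–19:36 = 9 h 40 min
Thu: 11:07–20:41 = 9 h 34 min
Fri: 05:52–17:07 = 11 h 15 min
Sat: 09:21–19:53 = 10 h 32 min
Sun: 05:51–13:49 = 7 h 58 min
Total worked: 57 h 11 min = 57.18 h.
Threshold 44 h → overtime 13 h 11 min, regular 44 h 0 min.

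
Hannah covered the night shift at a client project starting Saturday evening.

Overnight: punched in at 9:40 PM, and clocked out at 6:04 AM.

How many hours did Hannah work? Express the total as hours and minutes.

8 h 24 min

Overnight: 9:40 PM → midnight = 2 h 20 min; midnight → 6:04 AM = 6 h 4 min; span 8 h 24 min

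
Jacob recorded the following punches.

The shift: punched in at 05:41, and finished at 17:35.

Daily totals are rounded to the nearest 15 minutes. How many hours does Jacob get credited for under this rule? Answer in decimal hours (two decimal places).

12.00 hours

The shift: 05:41–17:35 = 11 h 54 min → rounds to 12 h 0 min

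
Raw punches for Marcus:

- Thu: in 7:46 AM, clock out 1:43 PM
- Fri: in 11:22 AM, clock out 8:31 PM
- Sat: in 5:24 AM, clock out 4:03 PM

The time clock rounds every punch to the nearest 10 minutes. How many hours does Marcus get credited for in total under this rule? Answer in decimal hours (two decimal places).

25.67 hours

Thu: in 7:46 AM→7:50 AM, out 1:43 PM→1:40 PM; 5 h 50 min
Fri: in 11:22 AM→11:20 AM, out 8:31 PM→8:30 PM; 9 h 10 min
Sat: in 5:24 AM→5:20 AM, out 4:03 PM→4:00 PM; 10 h 40 min
Total credited: 25 h 40 min.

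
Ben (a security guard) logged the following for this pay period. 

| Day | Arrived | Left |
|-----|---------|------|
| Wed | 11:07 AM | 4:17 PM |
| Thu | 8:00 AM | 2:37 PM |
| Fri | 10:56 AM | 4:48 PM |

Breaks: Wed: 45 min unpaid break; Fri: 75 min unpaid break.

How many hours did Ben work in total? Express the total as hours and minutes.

Wed: 11:07 AM–4:17 PM = 5 h 10 min; less 45 min break → 4 h 25 min
Thu: 8:00 AM–2:37 PM = 6 h 37 min
Fri: 10:56 AM–4:48 PM = 5 h 52 min; less 75 min break → 4 h 37 min
Total: 4 h 25 min + 6 h 37 min + 4 h 37 min = 15 h 39 min.

15 h 39 min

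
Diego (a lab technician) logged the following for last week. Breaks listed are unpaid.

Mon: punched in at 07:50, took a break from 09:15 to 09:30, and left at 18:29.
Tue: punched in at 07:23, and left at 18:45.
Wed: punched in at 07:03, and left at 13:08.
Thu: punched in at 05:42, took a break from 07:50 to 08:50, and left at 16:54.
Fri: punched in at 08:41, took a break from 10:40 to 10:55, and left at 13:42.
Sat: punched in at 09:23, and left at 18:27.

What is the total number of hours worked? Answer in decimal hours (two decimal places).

51.88 hours

Mon: 07:50–18:29 = 10 h 39 min; less 15 min break → 10 h 24 min
Tue: 07:23–18:45 = 11 h 22 min
Wed: 07:03–13:08 = 6 h 5 min
Thu: 05:42–16:54 = 11 h 12 min; less 60 min break → 10 h 12 min
Fri: 08:41–13:42 = 5 h 1 min; less 15 min break → 4 h 46 min
Sat: 09:23–18:27 = 9 h 4 min
Total: 10 h 24 min + 11 h 22 min + 6 h 5 min + 10 h 12 min + 4 h 46 min + 9 h 4 min = 51 h 53 min.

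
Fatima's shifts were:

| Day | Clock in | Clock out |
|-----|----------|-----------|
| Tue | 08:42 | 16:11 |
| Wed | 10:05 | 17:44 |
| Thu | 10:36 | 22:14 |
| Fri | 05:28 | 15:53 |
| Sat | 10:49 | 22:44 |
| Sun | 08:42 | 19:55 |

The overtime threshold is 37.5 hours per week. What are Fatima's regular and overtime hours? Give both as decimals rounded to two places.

Tue: 08:42–16:11 = 7 h 29 min
Wed: 10:05–17:44 = 7 h 39 min
Thu: 10:36–22:14 = 11 h 38 min
Fri: 05:28–15:53 = 10 h 25 min
Sat: 10:49–22:44 = 11 h 55 min
Sun: 08:42–19:55 = 11 h 13 min
Total worked: 60 h 19 min = 60.32 h.
Threshold 37.5 h → overtime 22 h 49 min, regular 37 h 30 min.

Regular 37.50 hours, overtime 22.82 hours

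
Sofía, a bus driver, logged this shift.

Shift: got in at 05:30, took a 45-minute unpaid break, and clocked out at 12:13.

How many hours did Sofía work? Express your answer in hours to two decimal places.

Shift: 05:30–12:13 = 6 h 43 min; less 45 min break → 5 h 58 min

5.97 hours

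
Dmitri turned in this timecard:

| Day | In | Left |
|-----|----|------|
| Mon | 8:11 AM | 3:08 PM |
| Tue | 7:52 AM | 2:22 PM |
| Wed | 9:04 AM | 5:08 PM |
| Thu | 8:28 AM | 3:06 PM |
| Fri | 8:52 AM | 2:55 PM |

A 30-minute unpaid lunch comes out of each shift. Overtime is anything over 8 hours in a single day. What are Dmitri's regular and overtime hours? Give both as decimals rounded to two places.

Mon: 8:11 AM–3:08 PM = 6 h 57 min; less 30 min break → 6 h 27 min
Tue: 7:52 AM–2:22 PM = 6 h 30 min; less 30 min break → 6 h 0 min
Wed: 9:04 AM–5:08 PM = 8 h 4 min; less 30 min break → 7 h 34 min
Thu: 8:28 AM–3:06 PM = 6 h 38 min; less 30 min break → 6 h 8 min
Fri: 8:52 AM–2:55 PM = 6 h 3 min; less 30 min break → 5 h 33 min
Mon reg 6 h 27 min / OT 0 h 0 min; Tue reg 6 h 0 min / OT 0 h 0 min; Wed reg 7 h 34 min / OT 0 h 0 min; Thu reg 6 h 8 min / OT 0 h 0 min; Fri reg 5 h 33 min / OT 0 h 0 min.
Totals: regular 31 h 42 min, overtime 0 h 0 min.

Regular 31.70 hours, overtime 0.00 hours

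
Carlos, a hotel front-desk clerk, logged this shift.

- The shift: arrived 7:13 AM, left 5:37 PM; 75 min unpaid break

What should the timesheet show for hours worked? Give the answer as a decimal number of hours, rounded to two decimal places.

The shift: 7:13 AM–5:37 PM = 10 h 24 min; less 75 min break → 9 h 9 min

9.15 hours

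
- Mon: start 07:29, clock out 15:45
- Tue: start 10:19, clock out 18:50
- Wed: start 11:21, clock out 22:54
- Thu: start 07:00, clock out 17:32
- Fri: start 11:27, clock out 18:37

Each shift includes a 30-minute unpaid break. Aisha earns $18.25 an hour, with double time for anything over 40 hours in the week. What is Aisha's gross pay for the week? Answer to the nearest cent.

Mon: 07:29–15:45 = 8 h 16 min; less 30 min break → 7 h 46 min
Tue: 10:19–18:50 = 8 h 31 min; less 30 min break → 8 h 1 min
Wed: 11:21–22:54 = 11 h 33 min; less 30 min break → 11 h 3 min
Thu: 07:00–17:32 = 10 h 32 min; less 30 min break → 10 h 2 min
Fri: 11:27–18:37 = 7 h 10 min; less 30 min break → 6 h 40 min
Total worked: 43 h 32 min = 2612 min.
Regular 40 h 0 min = 2400 min at $18.25/h; overtime 3 h 32 min = 212 min at $36.50/h.
Pay = (2400 × $18.25 + 212 × $36.50) ÷ 60 = $858.97.

$858.97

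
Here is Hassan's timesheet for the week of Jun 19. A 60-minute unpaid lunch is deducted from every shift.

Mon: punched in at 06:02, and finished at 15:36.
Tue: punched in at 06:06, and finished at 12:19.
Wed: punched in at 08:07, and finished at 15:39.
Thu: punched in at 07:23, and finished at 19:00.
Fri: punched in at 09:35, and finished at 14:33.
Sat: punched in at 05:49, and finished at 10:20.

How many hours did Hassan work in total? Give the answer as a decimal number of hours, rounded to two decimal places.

Mon: 06:02–15:36 = 9 h 34 min; less 60 min break → 8 h 34 min
Tue: 06:06–12:19 = 6 h 13 min; less 60 min break → 5 h 13 min
Wed: 08:07–15:39 = 7 h 32 min; less 60 min break → 6 h 32 min
Thu: 07:23–19:00 = 11 h 37 min; less 60 min break → 10 h 37 min
Fri: 09:35–14:33 = 4 h 58 min; less 60 min break → 3 h 58 min
Sat: 05:49–10:20 = 4 h 31 min; less 60 min break → 3 h 31 min
Total: 8 h 34 min + 5 h 13 min + 6 h 32 min + 10 h 37 min + 3 h 58 min + 3 h 31 min = 38 h 25 min.

38.42 hours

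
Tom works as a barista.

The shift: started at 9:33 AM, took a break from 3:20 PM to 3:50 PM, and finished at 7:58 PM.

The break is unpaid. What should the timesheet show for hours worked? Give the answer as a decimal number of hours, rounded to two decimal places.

9.92 hours

The shift: 9:33 AM–7:58 PM = 10 h 25 min; less 30 min break → 9 h 55 min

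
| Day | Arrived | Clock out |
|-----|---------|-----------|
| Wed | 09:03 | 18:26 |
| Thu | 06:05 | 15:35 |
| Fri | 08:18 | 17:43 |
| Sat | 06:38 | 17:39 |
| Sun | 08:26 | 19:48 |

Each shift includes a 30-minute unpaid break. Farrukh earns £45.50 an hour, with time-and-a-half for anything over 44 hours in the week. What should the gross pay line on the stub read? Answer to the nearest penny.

£2287.51

Wed: 09:03–18:26 = 9 h 23 min; less 30 min break → 8 h 53 min
Thu: 06:05–15:35 = 9 h 30 min; less 30 min break → 9 h 0 min
Fri: 08:18–17:43 = 9 h 25 min; less 30 min break → 8 h 55 min
Sat: 06:38–17:39 = 11 h 1 min; less 30 min break → 10 h 31 min
Sun: 08:26–19:48 = 11 h 22 min; less 30 min break → 10 h 52 min
Total worked: 48 h 11 min = 2891 min.
Regular 44 h 0 min = 2640 min at £45.50/h; overtime 4 h 11 min = 251 min at £68.25/h.
Pay = (2640 × £45.50 + 251 × £68.25) ÷ 60 = £2287.51.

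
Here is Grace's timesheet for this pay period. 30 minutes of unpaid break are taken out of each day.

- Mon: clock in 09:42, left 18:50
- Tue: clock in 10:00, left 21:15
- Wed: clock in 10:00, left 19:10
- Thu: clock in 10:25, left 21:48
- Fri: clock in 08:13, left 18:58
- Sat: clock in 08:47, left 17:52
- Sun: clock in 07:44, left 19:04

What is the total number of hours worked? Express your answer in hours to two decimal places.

68.60 hours

Mon: 09:42–18:50 = 9 h 8 min; less 30 min break → 8 h 38 min
Tue: 10:00–21:15 = 11 h 15 min; less 30 min break → 10 h 45 min
Wed: 10:00–19:10 = 9 h 10 min; less 30 min break → 8 h 40 min
Thu: 10:25–21:48 = 11 h 23 min; less 30 min break → 10 h 53 min
Fri: 08:13–18:58 = 10 h 45 min; less 30 min break → 10 h 15 min
Sat: 08:47–17:52 = 9 h 5 min; less 30 min break → 8 h 35 min
Sun: 07:44–19:04 = 11 h 20 min; less 30 min break → 10 h 50 min
Total: 8 h 38 min + 10 h 45 min + 8 h 40 min + 10 h 53 min + 10 h 15 min + 8 h 35 min + 10 h 50 min = 68 h 36 min.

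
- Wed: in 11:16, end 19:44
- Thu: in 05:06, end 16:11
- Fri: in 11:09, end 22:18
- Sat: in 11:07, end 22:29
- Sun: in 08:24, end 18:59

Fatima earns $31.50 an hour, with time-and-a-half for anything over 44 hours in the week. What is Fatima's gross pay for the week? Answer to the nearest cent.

$1794.71

Wed: 11:16–19:44 = 8 h 28 min
Thu: 05:06–16:11 = 11 h 5 min
Fri: 11:09–22:18 = 11 h 9 min
Sat: 11:07–22:29 = 11 h 22 min
Sun: 08:24–18:59 = 10 h 35 min
Total worked: 52 h 39 min = 3159 min.
Regular 44 h 0 min = 2640 min at $31.50/h; overtime 8 h 39 min = 519 min at $47.25/h.
Pay = (2640 × $31.50 + 519 × $47.25) ÷ 60 = $1794.71.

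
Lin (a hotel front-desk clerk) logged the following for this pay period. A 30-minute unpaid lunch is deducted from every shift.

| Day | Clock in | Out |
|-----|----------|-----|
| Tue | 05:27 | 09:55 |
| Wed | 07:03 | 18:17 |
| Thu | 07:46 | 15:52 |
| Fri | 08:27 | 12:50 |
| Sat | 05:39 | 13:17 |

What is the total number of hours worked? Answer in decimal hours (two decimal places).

Tue: 05:27–09:55 = 4 h 28 min; less 30 min break → 3 h 58 min
Wed: 07:03–18:17 = 11 h 14 min; less 30 min break → 10 h 44 min
Thu: 07:46–15:52 = 8 h 6 min; less 30 min break → 7 h 36 min
Fri: 08:27–12:50 = 4 h 23 min; less 30 min break → 3 h 53 min
Sat: 05:39–13:17 = 7 h 38 min; less 30 min break → 7 h 8 min
Total: 3 h 58 min + 10 h 44 min + 7 h 36 min + 3 h 53 min + 7 h 8 min = 33 h 19 min.

33.32 hours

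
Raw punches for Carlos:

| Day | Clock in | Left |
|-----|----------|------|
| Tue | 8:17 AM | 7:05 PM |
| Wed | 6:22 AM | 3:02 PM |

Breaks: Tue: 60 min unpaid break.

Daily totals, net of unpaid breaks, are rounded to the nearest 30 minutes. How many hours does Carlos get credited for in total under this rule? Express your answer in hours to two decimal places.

18.50 hours

Tue: 8:17 AM–7:05 PM = 10 h 48 min − 60 min = 9 h 48 min → rounds to 10 h 0 min
Wed: 6:22 AM–3:02 PM = 8 h 40 min → rounds to 8 h 30 min
Total credited: 18 h 30 min.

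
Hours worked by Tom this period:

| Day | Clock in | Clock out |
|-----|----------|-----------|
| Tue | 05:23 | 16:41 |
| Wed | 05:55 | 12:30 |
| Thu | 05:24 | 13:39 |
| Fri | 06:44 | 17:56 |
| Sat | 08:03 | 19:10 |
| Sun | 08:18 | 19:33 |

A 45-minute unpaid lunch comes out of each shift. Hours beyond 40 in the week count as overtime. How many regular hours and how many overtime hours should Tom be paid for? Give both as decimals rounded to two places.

Regular 40.00 hours, overtime 15.20 hours

Tue: 05:23–16:41 = 11 h 18 min; less 45 min break → 10 h 33 min
Wed: 05:55–12:30 = 6 h 35 min; less 45 min break → 5 h 50 min
Thu: 05:24–13:39 = 8 h 15 min; less 45 min break → 7 h 30 min
Fri: 06:44–17:56 = 11 h 12 min; less 45 min break → 10 h 27 min
Sat: 08:03–19:10 = 11 h 7 min; less 45 min break → 10 h 22 min
Sun: 08:18–19:33 = 11 h 15 min; less 45 min break → 10 h 30 min
Total worked: 55 h 12 min = 55.20 h.
Threshold 40 h → overtime 15 h 12 min, regular 40 h 0 min.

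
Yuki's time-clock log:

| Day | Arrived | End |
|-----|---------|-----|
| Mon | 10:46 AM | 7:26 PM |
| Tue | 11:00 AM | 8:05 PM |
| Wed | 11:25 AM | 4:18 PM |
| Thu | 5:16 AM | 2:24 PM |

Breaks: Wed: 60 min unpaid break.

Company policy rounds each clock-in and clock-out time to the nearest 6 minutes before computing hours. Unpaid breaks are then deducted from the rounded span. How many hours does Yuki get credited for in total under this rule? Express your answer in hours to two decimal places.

30.70 hours

Mon: in 10:46 AM→10:48 AM, out 7:26 PM→7:24 PM; 8 h 36 min
Tue: in 11:00 AM→11:00 AM, out 8:05 PM→8:06 PM; 9 h 6 min
Wed: in 11:25 AM→11:24 AM, out 4:18 PM→4:18 PM; 4 h 54 min − 60 min = 3 h 54 min
Thu: in 5:16 AM→5:18 AM, out 2:24 PM→2:24 PM; 9 h 6 min
Total credited: 30 h 42 min.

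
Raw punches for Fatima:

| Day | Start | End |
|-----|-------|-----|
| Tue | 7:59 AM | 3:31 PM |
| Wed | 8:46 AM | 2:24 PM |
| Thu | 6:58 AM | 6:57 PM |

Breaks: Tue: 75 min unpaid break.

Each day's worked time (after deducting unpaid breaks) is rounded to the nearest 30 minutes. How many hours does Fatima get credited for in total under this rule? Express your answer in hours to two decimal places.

Tue: 7:59 AM–3:31 PM = 7 h 32 min − 75 min = 6 h 17 min → rounds to 6 h 30 min
Wed: 8:46 AM–2:24 PM = 5 h 38 min → rounds to 5 h 30 min
Thu: 6:58 AM–6:57 PM = 11 h 59 min → rounds to 12 h 0 min
Total credited: 24 h 0 min.

24.00 hours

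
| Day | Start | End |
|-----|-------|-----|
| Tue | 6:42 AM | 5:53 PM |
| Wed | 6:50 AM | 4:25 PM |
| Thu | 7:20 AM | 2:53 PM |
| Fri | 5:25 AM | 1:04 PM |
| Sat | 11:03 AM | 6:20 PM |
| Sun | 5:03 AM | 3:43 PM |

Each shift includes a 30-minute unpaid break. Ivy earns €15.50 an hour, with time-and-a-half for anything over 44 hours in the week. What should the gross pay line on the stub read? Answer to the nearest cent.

€842.81

Tue: 6:42 AM–5:53 PM = 11 h 11 min; less 30 min break → 10 h 41 min
Wed: 6:50 AM–4:25 PM = 9 h 35 min; less 30 min break → 9 h 5 min
Thu: 7:20 AM–2:53 PM = 7 h 33 min; less 30 min break → 7 h 3 min
Fri: 5:25 AM–1:04 PM = 7 h 39 min; less 30 min break → 7 h 9 min
Sat: 11:03 AM–6:20 PM = 7 h 17 min; less 30 min break → 6 h 47 min
Sun: 5:03 AM–3:43 PM = 10 h 40 min; less 30 min break → 10 h 10 min
Total worked: 50 h 55 min = 3055 min.
Regular 44 h 0 min = 2640 min at €15.50/h; overtime 6 h 55 min = 415 min at €23.25/h.
Pay = (2640 × €15.50 + 415 × €23.25) ÷ 60 = €842.81.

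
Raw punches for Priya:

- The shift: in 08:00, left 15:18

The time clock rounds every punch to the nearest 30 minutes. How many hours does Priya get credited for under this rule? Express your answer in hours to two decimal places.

The shift: in 08:00→08:00, out 15:18→15:30; 7 h 30 min

7.50 hours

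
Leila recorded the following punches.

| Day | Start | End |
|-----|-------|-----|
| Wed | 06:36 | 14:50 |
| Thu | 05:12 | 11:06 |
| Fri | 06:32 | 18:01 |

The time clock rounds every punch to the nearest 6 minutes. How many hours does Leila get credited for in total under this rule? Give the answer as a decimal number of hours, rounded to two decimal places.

Wed: in 06:36→06:36, out 14:50→14:48; 8 h 12 min
Thu: in 05:12→05:12, out 11:06→11:06; 5 h 54 min
Fri: in 06:32→06:30, out 18:01→18:00; 11 h 30 min
Total credited: 25 h 36 min.

25.60 hours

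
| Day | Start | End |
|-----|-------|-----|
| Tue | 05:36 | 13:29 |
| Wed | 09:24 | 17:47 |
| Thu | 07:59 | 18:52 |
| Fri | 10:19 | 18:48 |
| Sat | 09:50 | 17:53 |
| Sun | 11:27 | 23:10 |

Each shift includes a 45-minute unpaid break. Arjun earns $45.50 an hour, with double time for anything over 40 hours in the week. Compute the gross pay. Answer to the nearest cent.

$2811.90

Tue: 05:36–13:29 = 7 h 53 min; less 45 min break → 7 h 8 min
Wed: 09:24–17:47 = 8 h 23 min; less 45 min break → 7 h 38 min
Thu: 07:59–18:52 = 10 h 53 min; less 45 min break → 10 h 8 min
Fri: 10:19–18:48 = 8 h 29 min; less 45 min break → 7 h 44 min
Sat: 09:50–17:53 = 8 h 3 min; less 45 min break → 7 h 18 min
Sun: 11:27–23:10 = 11 h 43 min; less 45 min break → 10 h 58 min
Total worked: 50 h 54 min = 3054 min.
Regular 40 h 0 min = 2400 min at $45.50/h; overtime 10 h 54 min = 654 min at $91.00/h.
Pay = (2400 × $45.50 + 654 × $91.00) ÷ 60 = $2811.90.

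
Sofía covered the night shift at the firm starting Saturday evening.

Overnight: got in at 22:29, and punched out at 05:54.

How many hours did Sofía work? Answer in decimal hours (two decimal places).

Overnight: 22:29 → midnight = 1 h 31 min; midnight → 05:54 = 5 h 54 min; span 7 h 25 min

7.42 hours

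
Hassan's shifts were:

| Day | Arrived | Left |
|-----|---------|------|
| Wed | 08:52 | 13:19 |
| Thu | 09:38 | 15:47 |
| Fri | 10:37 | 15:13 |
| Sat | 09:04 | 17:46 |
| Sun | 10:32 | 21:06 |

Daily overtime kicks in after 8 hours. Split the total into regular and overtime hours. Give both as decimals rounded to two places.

Regular 31.20 hours, overtime 3.27 hours

Wed: 08:52–13:19 = 4 h 27 min
Thu: 09:38–15:47 = 6 h 9 min
Fri: 10:37–15:13 = 4 h 36 min
Sat: 09:04–17:46 = 8 h 42 min
Sun: 10:32–21:06 = 10 h 34 min
Wed reg 4 h 27 min / OT 0 h 0 min; Thu reg 6 h 9 min / OT 0 h 0 min; Fri reg 4 h 36 min / OT 0 h 0 min; Sat reg 8 h 0 min / OT 0 h 42 min; Sun reg 8 h 0 min / OT 2 h 34 min.
Totals: regular 31 h 12 min, overtime 3 h 16 min.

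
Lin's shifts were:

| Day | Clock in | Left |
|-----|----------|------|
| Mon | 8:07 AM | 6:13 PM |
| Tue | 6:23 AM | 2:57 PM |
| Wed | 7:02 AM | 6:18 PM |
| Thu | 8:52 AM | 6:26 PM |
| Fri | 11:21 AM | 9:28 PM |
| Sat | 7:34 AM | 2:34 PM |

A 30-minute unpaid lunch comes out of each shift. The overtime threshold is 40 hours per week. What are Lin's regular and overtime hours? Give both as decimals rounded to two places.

Regular 40.00 hours, overtime 13.62 hours

Mon: 8:07 AM–6:13 PM = 10 h 6 min; less 30 min break → 9 h 36 min
Tue: 6:23 AM–2:57 PM = 8 h 34 min; less 30 min break → 8 h 4 min
Wed: 7:02 AM–6:18 PM = 11 h 16 min; less 30 min break → 10 h 46 min
Thu: 8:52 AM–6:26 PM = 9 h 34 min; less 30 min break → 9 h 4 min
Fri: 11:21 AM–9:28 PM = 10 h 7 min; less 30 min break → 9 h 37 min
Sat: 7:34 AM–2:34 PM = 7 h 0 min; less 30 min break → 6 h 30 min
Total worked: 53 h 37 min = 53.62 h.
Threshold 40 h → overtime 13 h 37 min, regular 40 h 0 min.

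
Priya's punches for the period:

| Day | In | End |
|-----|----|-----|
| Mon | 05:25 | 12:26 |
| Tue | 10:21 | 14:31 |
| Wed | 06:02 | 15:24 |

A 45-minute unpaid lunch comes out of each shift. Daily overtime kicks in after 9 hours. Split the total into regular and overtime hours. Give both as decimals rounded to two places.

Mon: 05:25–12:26 = 7 h 1 min; less 45 min break → 6 h 16 min
Tue: 10:21–14:31 = 4 h 10 min; less 45 min break → 3 h 25 min
Wed: 06:02–15:24 = 9 h 22 min; less 45 min break → 8 h 37 min
Mon reg 6 h 16 min / OT 0 h 0 min; Tue reg 3 h 25 min / OT 0 h 0 min; Wed reg 8 h 37 min / OT 0 h 0 min.
Totals: regular 18 h 18 min, overtime 0 h 0 min.

Regular 18.30 hours, overtime 0.00 hours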